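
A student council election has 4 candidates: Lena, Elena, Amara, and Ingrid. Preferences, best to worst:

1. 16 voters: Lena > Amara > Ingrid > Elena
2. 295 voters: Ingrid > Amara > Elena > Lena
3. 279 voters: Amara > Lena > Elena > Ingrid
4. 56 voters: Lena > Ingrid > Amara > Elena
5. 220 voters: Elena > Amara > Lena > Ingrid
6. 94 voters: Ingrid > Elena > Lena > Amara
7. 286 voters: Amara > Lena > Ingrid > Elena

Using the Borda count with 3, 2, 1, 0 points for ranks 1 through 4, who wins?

Amara

Lena: 16·3 + 295·0 + 279·2 + 56·3 + 220·1 + 94·1 + 286·2 = 1660
Elena: 16·0 + 295·1 + 279·1 + 56·0 + 220·3 + 94·2 + 286·0 = 1422
Amara: 16·2 + 295·2 + 279·3 + 56·1 + 220·2 + 94·0 + 286·3 = 2813
Ingrid: 16·1 + 295·3 + 279·0 + 56·2 + 220·0 + 94·3 + 286·1 = 1581
Amara has the highest Borda score (2813).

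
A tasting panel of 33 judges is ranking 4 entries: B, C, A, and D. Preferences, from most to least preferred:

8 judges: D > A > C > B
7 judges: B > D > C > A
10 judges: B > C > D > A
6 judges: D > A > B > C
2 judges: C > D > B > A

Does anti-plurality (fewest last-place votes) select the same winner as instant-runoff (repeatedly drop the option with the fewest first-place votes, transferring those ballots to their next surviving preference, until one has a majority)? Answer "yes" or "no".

no

Anti-plurality — last-place votes: B 8, C 6, A 19, D 0. Winner: D.
Instant-runoff — R1 B 17, C 2, A 0, D 14 (B winner). Winner: B.
The two methods disagree.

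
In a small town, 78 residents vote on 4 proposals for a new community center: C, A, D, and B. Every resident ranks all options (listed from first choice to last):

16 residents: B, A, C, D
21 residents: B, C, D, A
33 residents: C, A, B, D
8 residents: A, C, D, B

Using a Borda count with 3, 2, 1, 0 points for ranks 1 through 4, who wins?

C

C: 16·1 + 21·2 + 33·3 + 8·2 = 173
A: 16·2 + 21·0 + 33·2 + 8·3 = 122
D: 16·0 + 21·1 + 33·0 + 8·1 = 29
B: 16·3 + 21·3 + 33·1 + 8·0 = 144
C has the highest Borda score (173).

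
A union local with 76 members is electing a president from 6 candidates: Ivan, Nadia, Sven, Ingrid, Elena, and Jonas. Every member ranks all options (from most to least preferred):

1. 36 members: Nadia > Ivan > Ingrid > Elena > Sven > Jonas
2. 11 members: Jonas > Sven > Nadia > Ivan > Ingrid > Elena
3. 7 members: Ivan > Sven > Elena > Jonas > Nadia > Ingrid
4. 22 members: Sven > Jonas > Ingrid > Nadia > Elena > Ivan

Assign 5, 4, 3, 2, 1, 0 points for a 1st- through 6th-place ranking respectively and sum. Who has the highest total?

Nadia

Ivan: 36·4 + 11·2 + 7·5 + 22·0 = 201
Nadia: 36·5 + 11·3 + 7·1 + 22·2 = 264
Sven: 36·1 + 11·4 + 7·4 + 22·5 = 218
Ingrid: 36·3 + 11·1 + 7·0 + 22·3 = 185
Elena: 36·2 + 11·0 + 7·3 + 22·1 = 115
Jonas: 36·0 + 11·5 + 7·2 + 22·4 = 157
Nadia has the highest Borda score (264).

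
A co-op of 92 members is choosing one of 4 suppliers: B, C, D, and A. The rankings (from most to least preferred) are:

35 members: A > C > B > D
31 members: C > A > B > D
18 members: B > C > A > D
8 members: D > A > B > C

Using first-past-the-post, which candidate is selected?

A

First-place votes: B 18, C 31, D 8, A 35.
A has the most first-place votes.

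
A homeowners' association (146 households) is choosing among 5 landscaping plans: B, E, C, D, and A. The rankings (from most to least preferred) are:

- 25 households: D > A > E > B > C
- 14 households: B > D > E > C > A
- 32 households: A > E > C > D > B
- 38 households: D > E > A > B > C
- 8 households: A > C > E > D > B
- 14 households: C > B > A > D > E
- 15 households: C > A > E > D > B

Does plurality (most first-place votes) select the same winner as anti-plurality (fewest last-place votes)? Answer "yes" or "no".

yes

Plurality — first-place votes: B 14, E 0, C 29, D 63, A 40. Winner: D.
Anti-plurality — last-place votes: B 55, E 14, C 63, D 0, A 14. Winner: D.
The two methods agree.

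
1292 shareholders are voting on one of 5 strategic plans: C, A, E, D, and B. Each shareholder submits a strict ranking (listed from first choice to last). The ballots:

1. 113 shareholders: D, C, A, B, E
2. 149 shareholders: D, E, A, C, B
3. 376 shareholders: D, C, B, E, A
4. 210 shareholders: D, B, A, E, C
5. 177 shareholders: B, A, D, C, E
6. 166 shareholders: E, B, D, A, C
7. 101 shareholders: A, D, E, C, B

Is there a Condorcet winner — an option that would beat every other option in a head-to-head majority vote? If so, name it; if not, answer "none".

D vs C: 1292–0 for D.
D vs A: 1014–278 for D.
D vs E: 1126–166 for D.
D vs B: 949–343 for D.
D beats every other option head-to-head.

D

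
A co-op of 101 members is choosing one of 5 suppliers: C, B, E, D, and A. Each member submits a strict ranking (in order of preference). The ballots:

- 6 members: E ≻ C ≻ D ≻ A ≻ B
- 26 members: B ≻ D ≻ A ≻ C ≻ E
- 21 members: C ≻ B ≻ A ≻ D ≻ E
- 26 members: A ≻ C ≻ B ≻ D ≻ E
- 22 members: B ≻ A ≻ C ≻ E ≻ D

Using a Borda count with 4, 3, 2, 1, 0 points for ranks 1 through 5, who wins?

B

C: 6·3 + 26·1 + 21·4 + 26·3 + 22·2 = 250
B: 6·0 + 26·4 + 21·3 + 26·2 + 22·4 = 307
E: 6·4 + 26·0 + 21·0 + 26·0 + 22·1 = 46
D: 6·2 + 26·3 + 21·1 + 26·1 + 22·0 = 137
A: 6·1 + 26·2 + 21·2 + 26·4 + 22·3 = 270
B has the highest Borda score (307).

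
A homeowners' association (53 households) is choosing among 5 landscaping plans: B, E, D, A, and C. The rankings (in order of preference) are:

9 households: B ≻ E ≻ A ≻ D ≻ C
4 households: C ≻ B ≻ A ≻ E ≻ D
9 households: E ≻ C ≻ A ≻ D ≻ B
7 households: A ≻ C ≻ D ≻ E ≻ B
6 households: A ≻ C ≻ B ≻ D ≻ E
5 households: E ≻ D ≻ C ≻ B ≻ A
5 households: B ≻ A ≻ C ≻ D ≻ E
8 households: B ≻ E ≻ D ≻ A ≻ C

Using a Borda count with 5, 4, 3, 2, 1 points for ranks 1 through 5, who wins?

A

B: 9·5 + 4·4 + 9·1 + 7·1 + 6·3 + 5·2 + 5·5 + 8·5 = 170
E: 9·4 + 4·2 + 9·5 + 7·2 + 6·1 + 5·5 + 5·1 + 8·4 = 171
D: 9·2 + 4·1 + 9·2 + 7·3 + 6·2 + 5·4 + 5·2 + 8·3 = 127
A: 9·3 + 4·3 + 9·3 + 7·5 + 6·5 + 5·1 + 5·4 + 8·2 = 172
C: 9·1 + 4·5 + 9·4 + 7·4 + 6·4 + 5·3 + 5·3 + 8·1 = 155
A has the highest Borda score (172).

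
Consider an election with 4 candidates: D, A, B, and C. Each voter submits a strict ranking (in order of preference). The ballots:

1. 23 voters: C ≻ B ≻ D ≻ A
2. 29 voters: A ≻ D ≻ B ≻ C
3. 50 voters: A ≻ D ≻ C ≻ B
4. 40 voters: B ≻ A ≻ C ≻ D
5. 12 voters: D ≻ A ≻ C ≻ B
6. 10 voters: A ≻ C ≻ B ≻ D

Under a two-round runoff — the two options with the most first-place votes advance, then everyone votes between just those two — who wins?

Round 1 first-place votes: D 12, A 89, B 40, C 23.
A and B advance.
Runoff: A is preferred to B by 101 voters; B by 63.
A wins the runoff.

A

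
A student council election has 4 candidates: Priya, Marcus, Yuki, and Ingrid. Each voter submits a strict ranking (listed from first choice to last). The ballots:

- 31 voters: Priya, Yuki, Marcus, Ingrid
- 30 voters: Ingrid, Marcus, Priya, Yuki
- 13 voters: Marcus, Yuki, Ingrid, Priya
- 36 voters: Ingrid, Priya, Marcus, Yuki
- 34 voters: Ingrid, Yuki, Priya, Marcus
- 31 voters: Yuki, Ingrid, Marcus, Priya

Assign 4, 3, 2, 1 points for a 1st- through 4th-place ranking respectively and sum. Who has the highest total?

Ingrid

Priya: 31·4 + 30·2 + 13·1 + 36·3 + 34·2 + 31·1 = 404
Marcus: 31·2 + 30·3 + 13·4 + 36·2 + 34·1 + 31·2 = 372
Yuki: 31·3 + 30·1 + 13·3 + 36·1 + 34·3 + 31·4 = 424
Ingrid: 31·1 + 30·4 + 13·2 + 36·4 + 34·4 + 31·3 = 550
Ingrid has the highest Borda score (550).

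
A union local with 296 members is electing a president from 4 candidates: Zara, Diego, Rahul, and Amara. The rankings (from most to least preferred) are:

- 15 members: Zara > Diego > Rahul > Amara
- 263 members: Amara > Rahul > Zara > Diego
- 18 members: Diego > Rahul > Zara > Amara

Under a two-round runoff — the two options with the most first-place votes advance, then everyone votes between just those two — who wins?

Round 1 first-place votes: Zara 15, Diego 18, Rahul 0, Amara 263.
Amara and Diego advance.
Runoff: Amara is preferred to Diego by 263 voters; Diego by 33.
Amara wins the runoff.

Amara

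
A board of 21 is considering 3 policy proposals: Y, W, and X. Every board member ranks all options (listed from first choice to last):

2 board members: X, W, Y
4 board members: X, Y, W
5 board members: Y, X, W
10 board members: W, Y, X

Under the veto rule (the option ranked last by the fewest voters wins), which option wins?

Last-place votes: Y 2, W 9, X 10.
Y is ranked last by the fewest voters, so Y wins.

Y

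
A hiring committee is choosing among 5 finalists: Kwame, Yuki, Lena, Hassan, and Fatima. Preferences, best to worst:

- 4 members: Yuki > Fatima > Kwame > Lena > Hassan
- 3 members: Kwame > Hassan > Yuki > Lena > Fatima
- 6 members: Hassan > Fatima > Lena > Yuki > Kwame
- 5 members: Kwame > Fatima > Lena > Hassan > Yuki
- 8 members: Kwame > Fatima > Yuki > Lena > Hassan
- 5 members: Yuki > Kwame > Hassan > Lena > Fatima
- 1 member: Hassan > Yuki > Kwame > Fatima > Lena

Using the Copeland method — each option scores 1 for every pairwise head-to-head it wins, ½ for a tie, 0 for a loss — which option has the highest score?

Kwame: beats Lena, Hassan, and Fatima; ties Yuki → score 3.5.
Yuki: beats Lena and Hassan; ties Kwame; loses to Fatima → score 2.5.
Lena: beats Hassan; loses to Kwame, Yuki, and Fatima → score 1.
Hassan: loses to Kwame, Yuki, Lena, and Fatima → score 0.
Fatima: beats Yuki, Lena, and Hassan; loses to Kwame → score 3.
Kwame has the best pairwise record.

Kwame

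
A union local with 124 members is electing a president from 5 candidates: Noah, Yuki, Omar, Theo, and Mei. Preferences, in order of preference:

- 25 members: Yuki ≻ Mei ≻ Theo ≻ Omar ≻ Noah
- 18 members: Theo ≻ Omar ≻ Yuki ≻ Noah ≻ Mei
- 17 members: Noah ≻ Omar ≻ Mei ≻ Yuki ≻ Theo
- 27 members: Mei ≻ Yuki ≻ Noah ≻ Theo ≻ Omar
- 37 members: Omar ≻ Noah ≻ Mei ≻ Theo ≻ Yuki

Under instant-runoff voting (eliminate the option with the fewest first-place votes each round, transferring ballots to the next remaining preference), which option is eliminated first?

Noah

Round 1: Noah 17, Yuki 25, Omar 37, Theo 18, Mei 27. Eliminate Noah.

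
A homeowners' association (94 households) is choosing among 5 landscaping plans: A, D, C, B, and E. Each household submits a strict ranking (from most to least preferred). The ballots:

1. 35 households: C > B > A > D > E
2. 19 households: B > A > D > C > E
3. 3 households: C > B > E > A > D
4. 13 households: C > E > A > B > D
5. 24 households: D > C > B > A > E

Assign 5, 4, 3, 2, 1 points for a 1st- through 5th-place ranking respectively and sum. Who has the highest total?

A: 35·3 + 19·4 + 3·2 + 13·3 + 24·2 = 274
D: 35·2 + 19·3 + 3·1 + 13·1 + 24·5 = 263
C: 35·5 + 19·2 + 3·5 + 13·5 + 24·4 = 389
B: 35·4 + 19·5 + 3·4 + 13·2 + 24·3 = 345
E: 35·1 + 19·1 + 3·3 + 13·4 + 24·1 = 139
C has the highest Borda score (389).

C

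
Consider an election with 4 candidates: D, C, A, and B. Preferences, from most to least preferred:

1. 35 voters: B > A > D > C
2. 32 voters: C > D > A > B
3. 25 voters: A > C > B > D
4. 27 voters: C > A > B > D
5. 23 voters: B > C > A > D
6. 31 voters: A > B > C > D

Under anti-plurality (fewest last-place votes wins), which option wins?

Last-place votes: D 106, C 35, A 0, B 32.
A is ranked last by the fewest voters, so A wins.

A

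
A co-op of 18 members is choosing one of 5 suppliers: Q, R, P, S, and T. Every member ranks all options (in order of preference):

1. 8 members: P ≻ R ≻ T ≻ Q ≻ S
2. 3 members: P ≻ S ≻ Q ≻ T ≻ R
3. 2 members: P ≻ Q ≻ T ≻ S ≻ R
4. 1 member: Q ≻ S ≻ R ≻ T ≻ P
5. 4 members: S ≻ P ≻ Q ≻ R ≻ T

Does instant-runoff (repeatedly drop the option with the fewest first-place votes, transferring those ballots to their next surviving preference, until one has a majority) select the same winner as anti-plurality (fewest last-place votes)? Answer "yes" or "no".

Instant-runoff — R1 Q 1, R 0, P 13, S 4, T 0 (P winner). Winner: P.
Anti-plurality — last-place votes: Q 0, R 5, P 1, S 8, T 4. Winner: Q.
The two methods disagree.

no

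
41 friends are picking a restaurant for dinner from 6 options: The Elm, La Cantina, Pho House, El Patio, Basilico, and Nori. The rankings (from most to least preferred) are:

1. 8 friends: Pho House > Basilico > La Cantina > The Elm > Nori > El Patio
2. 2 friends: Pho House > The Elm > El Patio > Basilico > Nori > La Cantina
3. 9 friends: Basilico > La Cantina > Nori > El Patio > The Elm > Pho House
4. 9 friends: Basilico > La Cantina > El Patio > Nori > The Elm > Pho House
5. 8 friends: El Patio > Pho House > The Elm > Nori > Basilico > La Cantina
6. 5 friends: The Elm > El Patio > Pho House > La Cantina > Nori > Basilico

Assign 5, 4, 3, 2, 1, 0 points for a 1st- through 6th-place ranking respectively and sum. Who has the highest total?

The Elm: 8·2 + 2·4 + 9·1 + 9·1 + 8·3 + 5·5 = 91
La Cantina: 8·3 + 2·0 + 9·4 + 9·4 + 8·0 + 5·2 = 106
Pho House: 8·5 + 2·5 + 9·0 + 9·0 + 8·4 + 5·3 = 97
El Patio: 8·0 + 2·3 + 9·2 + 9·3 + 8·5 + 5·4 = 111
Basilico: 8·4 + 2·2 + 9·5 + 9·5 + 8·1 + 5·0 = 134
Nori: 8·1 + 2·1 + 9·3 + 9·2 + 8·2 + 5·1 = 76
Basilico has the highest Borda score (134).

Basilico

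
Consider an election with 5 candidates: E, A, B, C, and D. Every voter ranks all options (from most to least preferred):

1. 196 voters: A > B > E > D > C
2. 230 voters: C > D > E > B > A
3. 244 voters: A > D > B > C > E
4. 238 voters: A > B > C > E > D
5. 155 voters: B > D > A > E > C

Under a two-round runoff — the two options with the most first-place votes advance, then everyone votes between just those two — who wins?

Round 1 first-place votes: E 0, A 678, B 155, C 230, D 0.
A and C advance.
Runoff: A is preferred to C by 833 voters; C by 230.
A wins the runoff.

A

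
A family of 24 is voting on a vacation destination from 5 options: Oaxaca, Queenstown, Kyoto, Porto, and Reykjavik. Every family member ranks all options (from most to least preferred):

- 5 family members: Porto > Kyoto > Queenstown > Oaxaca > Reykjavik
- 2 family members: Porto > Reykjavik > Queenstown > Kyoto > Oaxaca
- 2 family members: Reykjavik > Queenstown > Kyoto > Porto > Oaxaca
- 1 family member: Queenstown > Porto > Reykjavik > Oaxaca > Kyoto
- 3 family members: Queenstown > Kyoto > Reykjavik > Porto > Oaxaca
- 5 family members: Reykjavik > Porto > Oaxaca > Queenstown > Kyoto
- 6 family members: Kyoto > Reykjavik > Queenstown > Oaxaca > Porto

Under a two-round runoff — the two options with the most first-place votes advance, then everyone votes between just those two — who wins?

Reykjavik

Round 1 first-place votes: Oaxaca 0, Queenstown 4, Kyoto 6, Porto 7, Reykjavik 7.
Porto and Reykjavik advance.
Runoff: Porto is preferred to Reykjavik by 8 voters; Reykjavik by 16.
Reykjavik wins the runoff.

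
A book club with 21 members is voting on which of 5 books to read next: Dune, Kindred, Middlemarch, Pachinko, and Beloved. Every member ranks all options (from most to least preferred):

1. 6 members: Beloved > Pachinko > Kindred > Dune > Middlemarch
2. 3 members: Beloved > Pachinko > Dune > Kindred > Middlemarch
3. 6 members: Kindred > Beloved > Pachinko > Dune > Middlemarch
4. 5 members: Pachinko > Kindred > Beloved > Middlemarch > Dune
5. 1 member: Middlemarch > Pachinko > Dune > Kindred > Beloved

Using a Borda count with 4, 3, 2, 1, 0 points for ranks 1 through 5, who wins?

Beloved

Dune: 6·1 + 3·2 + 6·1 + 5·0 + 1·2 = 20
Kindred: 6·2 + 3·1 + 6·4 + 5·3 + 1·1 = 55
Middlemarch: 6·0 + 3·0 + 6·0 + 5·1 + 1·4 = 9
Pachinko: 6·3 + 3·3 + 6·2 + 5·4 + 1·3 = 62
Beloved: 6·4 + 3·4 + 6·3 + 5·2 + 1·0 = 64
Beloved has the highest Borda score (64).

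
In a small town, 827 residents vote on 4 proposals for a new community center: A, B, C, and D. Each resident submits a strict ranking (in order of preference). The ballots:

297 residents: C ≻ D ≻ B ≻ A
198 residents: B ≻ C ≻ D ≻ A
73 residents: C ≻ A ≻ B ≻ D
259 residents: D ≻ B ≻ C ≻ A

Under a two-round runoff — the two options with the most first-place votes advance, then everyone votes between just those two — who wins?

C

Round 1 first-place votes: A 0, B 198, C 370, D 259.
C and D advance.
Runoff: C is preferred to D by 568 voters; D by 259.
C wins the runoff.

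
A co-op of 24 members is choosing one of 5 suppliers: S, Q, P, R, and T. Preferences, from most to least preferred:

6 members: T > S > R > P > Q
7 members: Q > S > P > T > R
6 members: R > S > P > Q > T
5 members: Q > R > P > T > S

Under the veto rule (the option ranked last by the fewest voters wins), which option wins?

Last-place votes: S 5, Q 6, P 0, R 7, T 6.
P is ranked last by the fewest voters, so P wins.

P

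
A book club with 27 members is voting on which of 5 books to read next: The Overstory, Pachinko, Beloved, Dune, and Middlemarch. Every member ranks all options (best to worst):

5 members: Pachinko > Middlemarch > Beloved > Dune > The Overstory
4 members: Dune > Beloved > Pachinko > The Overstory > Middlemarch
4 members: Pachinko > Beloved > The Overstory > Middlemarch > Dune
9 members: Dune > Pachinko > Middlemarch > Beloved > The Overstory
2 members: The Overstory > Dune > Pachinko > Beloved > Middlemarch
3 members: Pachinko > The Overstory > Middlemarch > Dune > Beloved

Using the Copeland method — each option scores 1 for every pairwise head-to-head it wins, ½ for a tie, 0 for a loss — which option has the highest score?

The Overstory: loses to Pachinko, Beloved, Dune, and Middlemarch → score 0.
Pachinko: beats The Overstory, Beloved, and Middlemarch; loses to Dune → score 3.
Beloved: beats The Overstory; loses to Pachinko, Dune, and Middlemarch → score 1.
Dune: beats The Overstory, Pachinko, Beloved, and Middlemarch → score 4.
Middlemarch: beats The Overstory and Beloved; loses to Pachinko and Dune → score 2.
Dune has the best pairwise record.

Dune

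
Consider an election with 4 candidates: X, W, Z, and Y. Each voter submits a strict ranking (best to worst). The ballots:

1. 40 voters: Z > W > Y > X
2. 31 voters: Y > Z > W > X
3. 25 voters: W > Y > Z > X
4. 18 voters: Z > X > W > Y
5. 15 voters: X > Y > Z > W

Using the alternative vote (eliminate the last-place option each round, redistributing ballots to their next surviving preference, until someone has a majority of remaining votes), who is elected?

Y

Round 1: X 15, W 25, Z 58, Y 31. Eliminate X.
Round 2: W 25, Z 58, Y 46. Eliminate W.
Round 3: Z 58, Y 71. Y has a majority.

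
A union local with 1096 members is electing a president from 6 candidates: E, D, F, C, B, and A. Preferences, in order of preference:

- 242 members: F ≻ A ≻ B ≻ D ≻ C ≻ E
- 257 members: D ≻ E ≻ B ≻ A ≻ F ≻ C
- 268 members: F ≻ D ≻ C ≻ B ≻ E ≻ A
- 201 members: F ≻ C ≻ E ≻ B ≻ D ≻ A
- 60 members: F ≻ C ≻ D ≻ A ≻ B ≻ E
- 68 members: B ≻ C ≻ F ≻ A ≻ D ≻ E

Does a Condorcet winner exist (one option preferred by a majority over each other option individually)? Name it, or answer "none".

F

F vs E: 839–257 for F.
F vs D: 839–257 for F.
F vs C: 1028–68 for F.
F vs B: 771–325 for F.
F vs A: 839–257 for F.
F beats every other option head-to-head.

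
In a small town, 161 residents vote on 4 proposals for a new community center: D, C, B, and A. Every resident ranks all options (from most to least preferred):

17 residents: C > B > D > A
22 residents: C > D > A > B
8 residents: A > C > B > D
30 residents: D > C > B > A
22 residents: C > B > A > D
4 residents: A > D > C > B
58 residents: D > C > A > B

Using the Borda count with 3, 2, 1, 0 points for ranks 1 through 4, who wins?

C

D: 17·1 + 22·2 + 8·0 + 30·3 + 22·0 + 4·2 + 58·3 = 333
C: 17·3 + 22·3 + 8·2 + 30·2 + 22·3 + 4·1 + 58·2 = 379
B: 17·2 + 22·0 + 8·1 + 30·1 + 22·2 + 4·0 + 58·0 = 116
A: 17·0 + 22·1 + 8·3 + 30·0 + 22·1 + 4·3 + 58·1 = 138
C has the highest Borda score (379).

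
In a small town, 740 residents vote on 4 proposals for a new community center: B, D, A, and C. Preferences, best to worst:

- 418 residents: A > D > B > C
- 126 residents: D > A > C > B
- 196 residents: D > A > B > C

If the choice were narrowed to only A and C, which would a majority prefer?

A

Voters preferring A to C: 740; preferring C to A: 0.
A wins the head-to-head.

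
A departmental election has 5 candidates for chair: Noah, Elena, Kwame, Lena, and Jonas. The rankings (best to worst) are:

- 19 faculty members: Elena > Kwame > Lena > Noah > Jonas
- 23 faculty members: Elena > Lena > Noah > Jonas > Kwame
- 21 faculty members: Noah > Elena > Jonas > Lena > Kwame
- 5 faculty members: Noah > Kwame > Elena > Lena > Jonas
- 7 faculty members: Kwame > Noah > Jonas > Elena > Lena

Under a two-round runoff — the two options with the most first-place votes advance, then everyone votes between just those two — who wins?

Round 1 first-place votes: Noah 26, Elena 42, Kwame 7, Lena 0, Jonas 0.
Elena and Noah advance.
Runoff: Elena is preferred to Noah by 42 voters; Noah by 33.
Elena wins the runoff.

Elena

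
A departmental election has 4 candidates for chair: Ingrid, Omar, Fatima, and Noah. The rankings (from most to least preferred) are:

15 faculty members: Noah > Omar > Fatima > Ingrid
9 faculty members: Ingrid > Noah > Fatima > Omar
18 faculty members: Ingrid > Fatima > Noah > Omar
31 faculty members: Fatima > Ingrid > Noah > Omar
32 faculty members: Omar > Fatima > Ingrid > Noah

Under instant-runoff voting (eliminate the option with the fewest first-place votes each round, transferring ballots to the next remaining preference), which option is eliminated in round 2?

Round 1: Ingrid 27, Omar 32, Fatima 31, Noah 15. Eliminate Noah.
Round 2: Ingrid 27, Omar 47, Fatima 31. Eliminate Ingrid.

Ingrid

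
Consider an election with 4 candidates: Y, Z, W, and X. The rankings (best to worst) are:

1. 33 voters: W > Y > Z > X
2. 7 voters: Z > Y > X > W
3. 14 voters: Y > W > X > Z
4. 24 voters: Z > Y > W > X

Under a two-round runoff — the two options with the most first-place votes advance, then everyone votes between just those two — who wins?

Round 1 first-place votes: Y 14, Z 31, W 33, X 0.
W and Z advance.
Runoff: W is preferred to Z by 47 voters; Z by 31.
W wins the runoff.

W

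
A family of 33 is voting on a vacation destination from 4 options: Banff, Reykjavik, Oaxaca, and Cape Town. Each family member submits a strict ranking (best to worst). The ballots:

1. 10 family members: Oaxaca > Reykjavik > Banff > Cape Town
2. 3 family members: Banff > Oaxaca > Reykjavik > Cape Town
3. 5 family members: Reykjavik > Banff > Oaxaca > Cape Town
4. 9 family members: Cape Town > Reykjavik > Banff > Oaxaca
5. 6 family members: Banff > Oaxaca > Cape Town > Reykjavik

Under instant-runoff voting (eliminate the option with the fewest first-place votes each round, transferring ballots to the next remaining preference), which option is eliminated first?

Reykjavik

Round 1: Banff 9, Reykjavik 5, Oaxaca 10, Cape Town 9. Eliminate Reykjavik.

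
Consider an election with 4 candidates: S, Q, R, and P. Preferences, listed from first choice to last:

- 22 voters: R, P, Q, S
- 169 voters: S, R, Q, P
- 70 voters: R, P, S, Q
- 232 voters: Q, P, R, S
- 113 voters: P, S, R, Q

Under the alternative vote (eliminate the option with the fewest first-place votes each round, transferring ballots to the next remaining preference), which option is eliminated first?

Round 1: S 169, Q 232, R 92, P 113. Eliminate R.

R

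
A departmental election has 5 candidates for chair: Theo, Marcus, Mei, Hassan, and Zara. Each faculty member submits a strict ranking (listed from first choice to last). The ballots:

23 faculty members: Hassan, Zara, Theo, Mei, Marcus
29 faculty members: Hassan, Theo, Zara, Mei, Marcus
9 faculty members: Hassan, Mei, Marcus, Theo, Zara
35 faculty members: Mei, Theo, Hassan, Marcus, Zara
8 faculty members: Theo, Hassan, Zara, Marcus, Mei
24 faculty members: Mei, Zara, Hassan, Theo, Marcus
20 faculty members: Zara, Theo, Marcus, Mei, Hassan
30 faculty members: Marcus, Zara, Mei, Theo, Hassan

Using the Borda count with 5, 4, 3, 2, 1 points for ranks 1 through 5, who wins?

Theo: 23·3 + 29·4 + 9·2 + 35·4 + 8·5 + 24·2 + 20·4 + 30·2 = 571
Marcus: 23·1 + 29·1 + 9·3 + 35·2 + 8·2 + 24·1 + 20·3 + 30·5 = 399
Mei: 23·2 + 29·2 + 9·4 + 35·5 + 8·1 + 24·5 + 20·2 + 30·3 = 573
Hassan: 23·5 + 29·5 + 9·5 + 35·3 + 8·4 + 24·3 + 20·1 + 30·1 = 564
Zara: 23·4 + 29·3 + 9·1 + 35·1 + 8·3 + 24·4 + 20·5 + 30·4 = 563
Mei has the highest Borda score (573).

Mei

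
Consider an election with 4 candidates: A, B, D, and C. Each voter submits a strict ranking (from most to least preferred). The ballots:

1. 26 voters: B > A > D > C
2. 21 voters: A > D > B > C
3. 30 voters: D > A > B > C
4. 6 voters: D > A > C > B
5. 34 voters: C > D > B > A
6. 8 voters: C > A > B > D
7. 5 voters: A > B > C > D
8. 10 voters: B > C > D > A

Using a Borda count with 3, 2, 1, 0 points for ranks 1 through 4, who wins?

A: 26·2 + 21·3 + 30·2 + 6·2 + 34·0 + 8·2 + 5·3 + 10·0 = 218
B: 26·3 + 21·1 + 30·1 + 6·0 + 34·1 + 8·1 + 5·2 + 10·3 = 211
D: 26·1 + 21·2 + 30·3 + 6·3 + 34·2 + 8·0 + 5·0 + 10·1 = 254
C: 26·0 + 21·0 + 30·0 + 6·1 + 34·3 + 8·3 + 5·1 + 10·2 = 157
D has the highest Borda score (254).

D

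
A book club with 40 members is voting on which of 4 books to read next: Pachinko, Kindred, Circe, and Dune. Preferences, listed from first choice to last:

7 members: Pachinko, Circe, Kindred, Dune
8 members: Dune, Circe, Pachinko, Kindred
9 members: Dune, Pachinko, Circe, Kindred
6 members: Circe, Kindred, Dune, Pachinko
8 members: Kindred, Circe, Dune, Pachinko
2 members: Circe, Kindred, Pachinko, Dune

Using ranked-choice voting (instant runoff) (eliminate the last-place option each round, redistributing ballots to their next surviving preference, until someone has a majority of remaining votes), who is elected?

Circe

Round 1: Pachinko 7, Kindred 8, Circe 8, Dune 17. Eliminate Pachinko.
Round 2: Kindred 8, Circe 15, Dune 17. Eliminate Kindred.
Round 3: Circe 23, Dune 17. Circe has a majority.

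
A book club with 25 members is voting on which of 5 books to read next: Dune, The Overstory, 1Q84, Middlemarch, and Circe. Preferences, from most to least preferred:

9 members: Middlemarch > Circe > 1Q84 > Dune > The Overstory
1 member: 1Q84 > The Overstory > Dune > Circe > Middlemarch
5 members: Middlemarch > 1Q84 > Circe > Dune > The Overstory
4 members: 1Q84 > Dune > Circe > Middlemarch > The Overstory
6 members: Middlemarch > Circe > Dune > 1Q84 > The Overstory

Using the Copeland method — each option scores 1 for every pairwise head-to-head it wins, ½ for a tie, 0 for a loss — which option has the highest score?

Dune: beats The Overstory; loses to 1Q84, Middlemarch, and Circe → score 1.
The Overstory: loses to Dune, 1Q84, Middlemarch, and Circe → score 0.
1Q84: beats Dune and The Overstory; loses to Middlemarch and Circe → score 2.
Middlemarch: beats Dune, The Overstory, 1Q84, and Circe → score 4.
Circe: beats Dune, The Overstory, and 1Q84; loses to Middlemarch → score 3.
Middlemarch has the best pairwise record.

Middlemarch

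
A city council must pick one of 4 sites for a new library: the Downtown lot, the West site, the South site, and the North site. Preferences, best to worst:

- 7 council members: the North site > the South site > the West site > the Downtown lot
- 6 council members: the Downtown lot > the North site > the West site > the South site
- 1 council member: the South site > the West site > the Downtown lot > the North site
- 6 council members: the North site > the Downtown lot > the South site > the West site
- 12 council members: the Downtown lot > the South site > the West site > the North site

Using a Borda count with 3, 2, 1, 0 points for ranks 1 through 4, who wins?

the Downtown lot: 7·0 + 6·3 + 1·1 + 6·2 + 12·3 = 67
the West site: 7·1 + 6·1 + 1·2 + 6·0 + 12·1 = 27
the South site: 7·2 + 6·0 + 1·3 + 6·1 + 12·2 = 47
the North site: 7·3 + 6·2 + 1·0 + 6·3 + 12·0 = 51
the Downtown lot has the highest Borda score (67).

the Downtown lot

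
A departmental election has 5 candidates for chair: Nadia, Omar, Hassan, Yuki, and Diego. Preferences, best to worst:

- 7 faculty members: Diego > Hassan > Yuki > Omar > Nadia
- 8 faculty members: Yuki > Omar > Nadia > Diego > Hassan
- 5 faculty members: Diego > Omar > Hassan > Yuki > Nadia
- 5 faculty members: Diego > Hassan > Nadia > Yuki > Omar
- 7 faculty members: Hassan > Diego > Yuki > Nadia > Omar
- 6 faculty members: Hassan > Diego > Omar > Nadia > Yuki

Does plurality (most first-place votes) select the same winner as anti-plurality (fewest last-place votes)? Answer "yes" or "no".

yes

Plurality — first-place votes: Nadia 0, Omar 0, Hassan 13, Yuki 8, Diego 17. Winner: Diego.
Anti-plurality — last-place votes: Nadia 12, Omar 12, Hassan 8, Yuki 6, Diego 0. Winner: Diego.
The two methods agree.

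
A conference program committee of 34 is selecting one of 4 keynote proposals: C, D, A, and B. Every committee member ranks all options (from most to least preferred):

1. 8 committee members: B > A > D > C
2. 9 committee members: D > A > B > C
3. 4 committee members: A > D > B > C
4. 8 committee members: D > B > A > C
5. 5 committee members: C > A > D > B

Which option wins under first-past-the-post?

D

First-place votes: C 5, D 17, A 4, B 8.
D has the most first-place votes.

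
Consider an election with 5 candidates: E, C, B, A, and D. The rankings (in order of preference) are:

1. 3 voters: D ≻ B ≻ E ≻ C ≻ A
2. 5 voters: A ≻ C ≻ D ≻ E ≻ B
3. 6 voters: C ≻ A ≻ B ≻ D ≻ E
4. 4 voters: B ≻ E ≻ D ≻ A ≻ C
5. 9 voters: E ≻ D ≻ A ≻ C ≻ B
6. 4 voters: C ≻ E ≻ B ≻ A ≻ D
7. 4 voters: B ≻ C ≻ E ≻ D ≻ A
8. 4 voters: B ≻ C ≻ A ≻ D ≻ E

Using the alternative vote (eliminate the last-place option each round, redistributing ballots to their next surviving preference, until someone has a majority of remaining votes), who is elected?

Round 1: E 9, C 10, B 12, A 5, D 3. Eliminate D.
Round 2: E 9, C 10, B 15, A 5. Eliminate A.
Round 3: E 9, C 15, B 15. Eliminate E.
Round 4: C 24, B 15. C has a majority.

C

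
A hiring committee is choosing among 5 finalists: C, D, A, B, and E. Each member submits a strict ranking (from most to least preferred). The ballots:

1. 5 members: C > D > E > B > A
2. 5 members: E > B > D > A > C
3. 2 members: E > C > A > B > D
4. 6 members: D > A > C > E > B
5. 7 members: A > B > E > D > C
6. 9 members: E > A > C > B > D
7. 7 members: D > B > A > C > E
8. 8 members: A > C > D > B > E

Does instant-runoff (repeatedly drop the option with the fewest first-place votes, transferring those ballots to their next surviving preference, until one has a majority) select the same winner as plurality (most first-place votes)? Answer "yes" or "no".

Instant-runoff — R1 C 5, D 13, A 15, B 0, E 16 (B out); R2 C 5, D 13, A 15, E 16 (C out); R3 D 18, A 15, E 16 (A out); R4 D 26, E 23 (D winner). Winner: D.
Plurality — first-place votes: C 5, D 13, A 15, B 0, E 16. Winner: E.
The two methods disagree.

no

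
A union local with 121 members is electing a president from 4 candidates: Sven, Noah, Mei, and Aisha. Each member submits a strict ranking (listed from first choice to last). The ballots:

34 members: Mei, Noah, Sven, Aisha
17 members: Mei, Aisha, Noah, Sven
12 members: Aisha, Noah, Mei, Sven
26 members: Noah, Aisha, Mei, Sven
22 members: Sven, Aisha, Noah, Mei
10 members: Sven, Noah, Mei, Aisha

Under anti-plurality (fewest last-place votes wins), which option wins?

Last-place votes: Sven 55, Noah 0, Mei 22, Aisha 44.
Noah is ranked last by the fewest voters, so Noah wins.

Noah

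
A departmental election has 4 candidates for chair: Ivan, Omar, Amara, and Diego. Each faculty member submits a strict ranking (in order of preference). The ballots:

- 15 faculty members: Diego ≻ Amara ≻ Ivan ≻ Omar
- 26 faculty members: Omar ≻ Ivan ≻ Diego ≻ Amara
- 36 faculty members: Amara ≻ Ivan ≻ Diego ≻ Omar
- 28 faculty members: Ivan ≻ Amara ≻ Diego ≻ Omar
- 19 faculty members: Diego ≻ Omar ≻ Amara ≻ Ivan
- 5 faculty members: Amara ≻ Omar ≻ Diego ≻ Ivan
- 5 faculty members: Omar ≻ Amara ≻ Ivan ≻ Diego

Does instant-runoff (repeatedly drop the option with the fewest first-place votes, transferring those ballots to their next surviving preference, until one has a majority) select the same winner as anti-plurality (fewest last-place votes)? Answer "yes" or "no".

Instant-runoff — R1 Ivan 28, Omar 31, Amara 41, Diego 34 (Ivan out); R2 Omar 31, Amara 69, Diego 34 (Amara winner). Winner: Amara.
Anti-plurality — last-place votes: Ivan 24, Omar 79, Amara 26, Diego 5. Winner: Diego.
The two methods disagree.

no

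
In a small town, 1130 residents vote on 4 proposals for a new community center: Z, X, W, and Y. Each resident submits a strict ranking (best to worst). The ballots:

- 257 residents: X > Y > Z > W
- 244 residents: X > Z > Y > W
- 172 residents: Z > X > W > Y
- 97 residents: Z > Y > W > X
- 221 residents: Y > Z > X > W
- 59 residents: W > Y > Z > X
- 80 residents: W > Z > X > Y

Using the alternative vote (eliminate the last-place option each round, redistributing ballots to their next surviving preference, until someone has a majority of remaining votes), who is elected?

Z

Round 1: Z 269, X 501, W 139, Y 221. Eliminate W.
Round 2: Z 349, X 501, Y 280. Eliminate Y.
Round 3: Z 629, X 501. Z has a majority.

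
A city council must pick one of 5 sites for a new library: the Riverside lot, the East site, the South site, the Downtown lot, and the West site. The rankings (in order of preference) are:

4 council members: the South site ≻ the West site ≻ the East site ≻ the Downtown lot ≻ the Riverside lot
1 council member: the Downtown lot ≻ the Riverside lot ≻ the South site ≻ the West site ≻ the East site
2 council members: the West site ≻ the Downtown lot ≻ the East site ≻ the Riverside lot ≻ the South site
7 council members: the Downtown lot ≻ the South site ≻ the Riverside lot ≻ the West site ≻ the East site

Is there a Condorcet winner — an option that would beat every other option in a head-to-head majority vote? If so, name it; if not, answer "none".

the Downtown lot

the Downtown lot vs the Riverside lot: 14–0 for the Downtown lot.
the Downtown lot vs the East site: 10–4 for the Downtown lot.
the Downtown lot vs the South site: 10–4 for the Downtown lot.
the Downtown lot vs the West site: 8–6 for the Downtown lot.
the Downtown lot beats every other option head-to-head.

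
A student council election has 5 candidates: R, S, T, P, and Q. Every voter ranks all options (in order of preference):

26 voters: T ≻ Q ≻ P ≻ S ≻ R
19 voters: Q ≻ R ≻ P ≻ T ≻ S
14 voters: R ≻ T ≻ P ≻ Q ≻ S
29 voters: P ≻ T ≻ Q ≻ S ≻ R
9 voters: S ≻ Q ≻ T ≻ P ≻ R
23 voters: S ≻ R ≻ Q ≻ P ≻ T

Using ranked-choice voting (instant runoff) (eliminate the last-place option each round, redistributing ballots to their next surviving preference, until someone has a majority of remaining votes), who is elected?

Round 1: R 14, S 32, T 26, P 29, Q 19. Eliminate R.
Round 2: S 32, T 40, P 29, Q 19. Eliminate Q.
Round 3: S 32, T 40, P 48. Eliminate S.
Round 4: T 49, P 71. P has a majority.

P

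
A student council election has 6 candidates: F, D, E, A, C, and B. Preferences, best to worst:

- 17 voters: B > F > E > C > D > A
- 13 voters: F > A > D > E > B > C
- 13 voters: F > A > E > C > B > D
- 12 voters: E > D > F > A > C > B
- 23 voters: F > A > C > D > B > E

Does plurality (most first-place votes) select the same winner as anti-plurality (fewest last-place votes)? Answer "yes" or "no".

Plurality — first-place votes: F 49, D 0, E 12, A 0, C 0, B 17. Winner: F.
Anti-plurality — last-place votes: F 0, D 13, E 23, A 17, C 13, B 12. Winner: F.
The two methods agree.

yes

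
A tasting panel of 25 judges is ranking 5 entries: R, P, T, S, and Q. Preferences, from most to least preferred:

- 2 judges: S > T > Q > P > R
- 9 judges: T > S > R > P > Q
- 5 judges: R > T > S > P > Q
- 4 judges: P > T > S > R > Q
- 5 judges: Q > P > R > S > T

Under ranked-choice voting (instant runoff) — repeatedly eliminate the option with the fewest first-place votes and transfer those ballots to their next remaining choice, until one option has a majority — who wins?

T

Round 1: R 5, P 4, T 9, S 2, Q 5. Eliminate S.
Round 2: R 5, P 4, T 11, Q 5. Eliminate P.
Round 3: R 5, T 15, Q 5. T has a majority.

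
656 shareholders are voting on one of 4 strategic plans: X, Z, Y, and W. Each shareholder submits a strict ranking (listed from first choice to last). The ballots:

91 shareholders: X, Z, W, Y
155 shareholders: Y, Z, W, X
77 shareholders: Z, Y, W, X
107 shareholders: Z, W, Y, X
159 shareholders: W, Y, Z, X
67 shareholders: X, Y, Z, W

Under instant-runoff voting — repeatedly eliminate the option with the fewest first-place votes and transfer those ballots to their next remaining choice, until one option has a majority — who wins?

Round 1: X 158, Z 184, Y 155, W 159. Eliminate Y.
Round 2: X 158, Z 339, W 159. Z has a majority.

Z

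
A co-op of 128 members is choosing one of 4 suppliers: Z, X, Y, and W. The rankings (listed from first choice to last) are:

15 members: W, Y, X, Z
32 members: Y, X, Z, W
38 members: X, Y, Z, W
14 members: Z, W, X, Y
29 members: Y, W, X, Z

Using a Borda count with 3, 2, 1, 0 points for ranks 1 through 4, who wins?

Y

Z: 15·0 + 32·1 + 38·1 + 14·3 + 29·0 = 112
X: 15·1 + 32·2 + 38·3 + 14·1 + 29·1 = 236
Y: 15·2 + 32·3 + 38·2 + 14·0 + 29·3 = 289
W: 15·3 + 32·0 + 38·0 + 14·2 + 29·2 = 131
Y has the highest Borda score (289).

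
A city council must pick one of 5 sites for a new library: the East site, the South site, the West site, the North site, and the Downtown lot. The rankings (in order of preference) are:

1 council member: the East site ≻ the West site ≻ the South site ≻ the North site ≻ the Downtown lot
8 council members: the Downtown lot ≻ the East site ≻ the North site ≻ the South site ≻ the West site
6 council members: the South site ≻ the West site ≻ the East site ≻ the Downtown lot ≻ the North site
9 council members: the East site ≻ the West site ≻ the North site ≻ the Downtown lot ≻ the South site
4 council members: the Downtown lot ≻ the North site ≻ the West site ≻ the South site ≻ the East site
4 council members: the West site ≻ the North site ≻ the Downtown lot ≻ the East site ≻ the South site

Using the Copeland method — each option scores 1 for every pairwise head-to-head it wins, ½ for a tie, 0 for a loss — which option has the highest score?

the East site: beats the South site, the West site, and the North site; ties the Downtown lot → score 3.5.
the South site: loses to the East site, the West site, the North site, and the Downtown lot → score 0.
the West site: beats the South site, the North site, and the Downtown lot; loses to the East site → score 3.
the North site: beats the South site; loses to the East site, the West site, and the Downtown lot → score 1.
the Downtown lot: beats the South site and the North site; ties the East site; loses to the West site → score 2.5.
the East site has the best pairwise record.

the East site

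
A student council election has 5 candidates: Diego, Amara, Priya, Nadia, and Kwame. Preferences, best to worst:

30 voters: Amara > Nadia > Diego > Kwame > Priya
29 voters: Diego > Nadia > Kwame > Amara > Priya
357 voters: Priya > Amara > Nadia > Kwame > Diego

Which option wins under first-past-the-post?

Priya

First-place votes: Diego 29, Amara 30, Priya 357, Nadia 0, Kwame 0.
Priya has the most first-place votes.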